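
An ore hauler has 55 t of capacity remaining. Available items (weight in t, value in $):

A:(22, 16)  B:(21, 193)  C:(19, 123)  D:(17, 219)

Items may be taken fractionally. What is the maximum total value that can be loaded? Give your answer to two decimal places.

522.05

Greedy by value/weight ratio, highest first.
Ratios (sorted): D 12.88, B 9.19, C 6.47, A 0.73
take D (17 @ 219); take B (21 @ 193); take 17/19 of C → 110.05. Capacity used 55/55.
Total value = 522.05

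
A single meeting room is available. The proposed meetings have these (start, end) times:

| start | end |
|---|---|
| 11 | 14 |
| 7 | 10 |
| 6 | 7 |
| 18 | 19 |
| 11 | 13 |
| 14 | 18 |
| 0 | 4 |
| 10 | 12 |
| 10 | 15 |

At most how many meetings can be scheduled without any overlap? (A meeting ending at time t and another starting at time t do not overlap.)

6

Order by finish time; keep every interval that doesn't clash with the previous kept one.
Sorted by end: (0,4)  (6,7)  (7,10)  (10,12)  (11,13)  (11,14)  (10,15)  (14,18)  (18,19)
take (0,4); take (6,7); take (7,10); take (10,12); skip (10,15); take (14,18); take (18,19).
Selected 6 meetings.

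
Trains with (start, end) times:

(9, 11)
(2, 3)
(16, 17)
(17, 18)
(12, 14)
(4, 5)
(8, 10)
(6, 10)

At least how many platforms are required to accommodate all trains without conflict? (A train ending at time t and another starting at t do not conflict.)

Count concurrent intervals with a sweep; the peak is the room count.
Events (time:±→running): 2:+→1 3:-→0 4:+→1 5:-→0 6:+→1 8:+→2 9:+→3 … peak 3.

3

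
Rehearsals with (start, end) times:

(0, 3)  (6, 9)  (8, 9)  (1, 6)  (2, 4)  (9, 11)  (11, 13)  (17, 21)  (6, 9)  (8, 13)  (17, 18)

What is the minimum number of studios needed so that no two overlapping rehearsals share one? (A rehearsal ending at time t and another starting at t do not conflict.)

Count concurrent intervals with a sweep; the peak is the room count.
Events (time:±→running): 0:+→1 1:+→2 2:+→3 3:-→2 4:-→1 6:-→0 6:+→1 6:+→2 8:+→3 8:+→4 … peak 4.

4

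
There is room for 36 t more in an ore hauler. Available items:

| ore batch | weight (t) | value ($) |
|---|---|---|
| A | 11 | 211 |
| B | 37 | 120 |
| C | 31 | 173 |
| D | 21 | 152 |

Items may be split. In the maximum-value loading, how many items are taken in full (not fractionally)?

2

Sort by value per unit weight and fill in that order.
Order: A (211/11=19.18) > D (152/21=7.24) > C (173/31=5.58) > B (120/37=3.24)
Fill: take A (11 @ 211) → take D (21 @ 152) → take 4/31 of C → 22.32; 36/36 used.
2 item(s) taken whole; one partial (take 4/31 of C).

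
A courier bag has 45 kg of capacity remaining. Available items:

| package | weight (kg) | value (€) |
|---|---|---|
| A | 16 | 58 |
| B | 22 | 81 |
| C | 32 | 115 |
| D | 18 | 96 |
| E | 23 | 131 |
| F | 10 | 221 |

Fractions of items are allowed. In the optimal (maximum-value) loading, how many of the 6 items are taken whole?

2

Greedy by value/weight ratio, highest first.
Order: F (221/10=22.10) > E (131/23=5.70) > D (96/18=5.33) > B (81/22=3.68) > A (58/16=3.62) > C (115/32=3.59)
Fill: take F (10 @ 221) → take E (23 @ 131) → take 12/18 of D → 64.00; 45/45 used.
2 item(s) taken whole; one partial (take 12/18 of D).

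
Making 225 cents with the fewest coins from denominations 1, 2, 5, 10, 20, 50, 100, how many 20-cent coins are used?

1

225 = 2×100 + 1×20 + 1×5
Count of 20: 1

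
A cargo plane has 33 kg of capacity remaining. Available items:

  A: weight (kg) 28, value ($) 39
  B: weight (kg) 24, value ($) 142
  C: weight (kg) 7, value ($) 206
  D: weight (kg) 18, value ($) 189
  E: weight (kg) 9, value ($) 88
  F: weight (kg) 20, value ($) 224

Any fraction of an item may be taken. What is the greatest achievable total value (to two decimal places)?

Greedy by value/weight ratio, highest first.
Ratios (sorted): C 29.43, F 11.20, D 10.50, E 9.78, B 5.92, A 1.39
take C (7 @ 206); take F (20 @ 224); take 6/18 of D → 63.00. Capacity used 33/33.
Total value = 493.00

493.00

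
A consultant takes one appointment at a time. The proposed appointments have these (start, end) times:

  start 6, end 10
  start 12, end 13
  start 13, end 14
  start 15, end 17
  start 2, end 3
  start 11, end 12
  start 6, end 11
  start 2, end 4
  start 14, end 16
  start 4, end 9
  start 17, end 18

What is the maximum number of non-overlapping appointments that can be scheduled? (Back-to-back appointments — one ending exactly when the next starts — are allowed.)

7

Greedy by earliest finish: after sorting by end time, pick each interval compatible with the last pick.
Sorted by end: (2,3)  (2,4)  (4,9)  (6,10)  (6,11)  (11,12)  (12,13)  (13,14)  (14,16)  (15,17)  (17,18)
take (2,3); skip (2,4); take (4,9); skip (6,11); take (11,12); take (12,13); take (13,14); take (14,16); skip (15,17); take (17,18).
Selected 7 appointments.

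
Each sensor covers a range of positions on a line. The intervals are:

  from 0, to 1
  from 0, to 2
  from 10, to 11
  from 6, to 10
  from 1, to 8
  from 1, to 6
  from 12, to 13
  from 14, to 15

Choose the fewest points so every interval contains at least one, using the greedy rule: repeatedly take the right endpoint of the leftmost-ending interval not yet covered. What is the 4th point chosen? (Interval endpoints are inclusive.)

By right end: [0,1]  [0,2]  [1,6]  [1,8]  [6,10]  [10,11]  [12,13]  [14,15]
[0,1] uncovered → point at 1; [6,10] uncovered → point at 10; [12,13] uncovered → point at 13; [14,15] uncovered → point at 15.
Points: 1, 10, 13, 15 (4 total).

15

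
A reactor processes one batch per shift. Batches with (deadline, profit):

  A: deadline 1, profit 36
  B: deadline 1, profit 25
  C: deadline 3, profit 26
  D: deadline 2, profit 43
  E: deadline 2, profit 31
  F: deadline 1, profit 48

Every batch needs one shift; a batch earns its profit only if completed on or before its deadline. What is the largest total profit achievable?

117

By profit: F(d1,48), D(d2,43), A(d1,36), E(d2,31), C(d3,26), B(d1,25)
F→slot 1; D→slot 2; A skipped; E skipped; C→slot 3; B skipped.
Profit = 48 + 43 + 26 = 117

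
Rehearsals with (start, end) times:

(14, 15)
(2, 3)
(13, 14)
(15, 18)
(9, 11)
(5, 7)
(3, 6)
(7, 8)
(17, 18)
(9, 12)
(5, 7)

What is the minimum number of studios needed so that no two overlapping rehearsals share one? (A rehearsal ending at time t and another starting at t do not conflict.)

The answer is the maximum number of intervals overlapping at any instant.
Events (time:±→running): 2:+→1 3:-→0 3:+→1 5:+→2 5:+→3 … peak 3.

3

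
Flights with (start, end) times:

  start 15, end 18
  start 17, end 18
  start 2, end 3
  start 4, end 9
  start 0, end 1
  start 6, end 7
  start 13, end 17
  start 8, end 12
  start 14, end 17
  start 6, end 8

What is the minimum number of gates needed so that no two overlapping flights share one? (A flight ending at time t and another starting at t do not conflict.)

3

Count concurrent intervals with a sweep; the peak is the room count.
Events (time:±→running): 0:+→1 1:-→0 2:+→1 3:-→0 4:+→1 6:+→2 6:+→3 … peak 3.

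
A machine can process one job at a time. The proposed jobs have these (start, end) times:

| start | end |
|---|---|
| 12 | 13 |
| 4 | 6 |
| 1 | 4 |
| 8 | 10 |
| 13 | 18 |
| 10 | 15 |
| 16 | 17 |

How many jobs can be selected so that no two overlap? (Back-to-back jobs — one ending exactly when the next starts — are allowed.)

5

Order by finish time; keep every interval that doesn't clash with the previous kept one.
Sorted by end: (1,4)  (4,6)  (8,10)  (12,13)  (10,15)  (16,17)  (13,18)
take (1,4); take (4,6); take (8,10); take (12,13); take (16,17).
Selected 5 jobs.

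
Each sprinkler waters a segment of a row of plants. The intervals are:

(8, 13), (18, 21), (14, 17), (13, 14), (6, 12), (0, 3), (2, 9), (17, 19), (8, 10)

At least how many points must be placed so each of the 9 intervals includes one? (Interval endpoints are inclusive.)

Process intervals by earliest right end; each time one isn't hit yet, stab at its right endpoint.
By right end: [0,3]  [2,9]  [8,10]  [6,12]  [8,13]  [13,14]  [14,17]  [17,19]  [18,21]
[0,3] uncovered → point at 3; [8,10] uncovered → point at 10; [13,14] uncovered → point at 14; [17,19] uncovered → point at 19.
Points: 3, 10, 14, 19 (4 total).

4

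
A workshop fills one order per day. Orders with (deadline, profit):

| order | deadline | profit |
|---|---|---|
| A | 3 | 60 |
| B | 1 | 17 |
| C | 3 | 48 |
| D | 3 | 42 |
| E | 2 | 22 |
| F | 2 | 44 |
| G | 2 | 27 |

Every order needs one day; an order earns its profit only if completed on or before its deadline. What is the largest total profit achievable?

152

Profit order: A=60 C=48 F=44 D=42 G=27 E=22 B=17
Assign: A→slot 3, C→slot 2, F→slot 1, D skipped, G skipped, E skipped, B skipped.
Slots: [1:F] [2:C] [3:A]
Profit = 44 + 48 + 60 = 152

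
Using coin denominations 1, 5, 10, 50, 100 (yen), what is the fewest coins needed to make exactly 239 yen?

Greedy: take as many of the largest coin as possible, then repeat with the remainder.
239 = 2×100 + 3×10 + 1×5 + 4×1
Total coins = 2 + 3 + 1 + 4 = 10

10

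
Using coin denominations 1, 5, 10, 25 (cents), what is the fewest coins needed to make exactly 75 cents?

Use the largest denomination that fits, subtract, and repeat.
75 = 3×25
Total coins = 3 = 3

3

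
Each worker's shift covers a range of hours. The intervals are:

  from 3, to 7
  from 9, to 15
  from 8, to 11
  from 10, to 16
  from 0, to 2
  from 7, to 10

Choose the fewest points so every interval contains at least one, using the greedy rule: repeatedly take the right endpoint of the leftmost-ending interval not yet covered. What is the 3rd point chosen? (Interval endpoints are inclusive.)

11

Sort by right endpoint; whenever an interval is uncovered, place a point at its right end.
Sorted: [0,2] [3,7] [7,10] [8,11] [9,15] [10,16]
{[0,2]} hit by 2; {[3,7],[7,10]} hit by 7; {[8,11],[9,15],[10,16]} hit by 11.
Points: 2, 7, 11 (3 total).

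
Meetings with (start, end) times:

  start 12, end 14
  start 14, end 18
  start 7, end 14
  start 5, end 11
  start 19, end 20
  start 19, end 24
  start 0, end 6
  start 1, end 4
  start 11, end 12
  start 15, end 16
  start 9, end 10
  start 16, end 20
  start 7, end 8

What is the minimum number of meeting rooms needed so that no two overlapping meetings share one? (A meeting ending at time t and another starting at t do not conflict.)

3

starts: [0, 1, 5, 7, 7, 9, 11, 12, 14, 15, 16, 19, 19]
ends:   [4, 6, 8, 10, 11, 12, 14, 14, 16, 18, 20, 20, 24]
s0→1 s1→2 e4→1 s5→2 e6→1 s7→2 s7→3  — peak 3.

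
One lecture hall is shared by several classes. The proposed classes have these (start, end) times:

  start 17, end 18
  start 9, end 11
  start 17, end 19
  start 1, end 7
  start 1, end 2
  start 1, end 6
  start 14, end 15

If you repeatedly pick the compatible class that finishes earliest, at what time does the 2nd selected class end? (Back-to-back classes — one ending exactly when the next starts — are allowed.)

11

Greedy by earliest finish: after sorting by end time, pick each interval compatible with the last pick.
By end time: (1,2), (1,6), (1,7), (9,11), (14,15), (17,18), (17,19).
Pick (1,2); next start ≥ 2 → (9,11); next start ≥ 11 → (14,15); next start ≥ 15 → (17,18).
Selected: (1,2) (9,11) (14,15) (17,18)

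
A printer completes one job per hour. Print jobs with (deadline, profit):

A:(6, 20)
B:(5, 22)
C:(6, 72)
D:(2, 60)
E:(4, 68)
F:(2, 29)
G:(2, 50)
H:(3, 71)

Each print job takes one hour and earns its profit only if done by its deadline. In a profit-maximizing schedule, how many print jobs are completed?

Take jobs in profit order; each goes to the latest open slot no later than its deadline.
By profit: C(d6,72), H(d3,71), E(d4,68), D(d2,60), G(d2,50), F(d2,29), B(d5,22), A(d6,20)
C→slot 6; H→slot 3; E→slot 4; D→slot 2; G→slot 1; F skipped; B→slot 5; A skipped.
6 of 8 scheduled.

6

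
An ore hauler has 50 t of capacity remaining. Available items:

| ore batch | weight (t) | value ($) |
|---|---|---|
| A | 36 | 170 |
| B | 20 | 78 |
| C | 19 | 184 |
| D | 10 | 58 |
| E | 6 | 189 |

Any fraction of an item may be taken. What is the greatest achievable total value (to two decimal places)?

Sort by value per unit weight and fill in that order.
Ratios (sorted): E 31.50, C 9.68, D 5.80, A 4.72, B 3.90
take E (6 @ 189); take C (19 @ 184); take D (10 @ 58); take 15/36 of A → 70.83. Capacity used 50/50.
Total value = 501.83

501.83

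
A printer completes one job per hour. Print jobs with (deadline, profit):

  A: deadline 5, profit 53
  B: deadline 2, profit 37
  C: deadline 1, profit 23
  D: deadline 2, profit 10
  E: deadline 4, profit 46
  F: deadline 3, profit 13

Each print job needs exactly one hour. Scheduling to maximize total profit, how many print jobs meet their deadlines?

Profit order: A=53 E=46 B=37 C=23 F=13 D=10
Assign: A→slot 5, E→slot 4, B→slot 2, C→slot 1, F→slot 3, D skipped.
Slots: [1:C] [2:B] [3:F] [4:E] [5:A]
5 of 6 scheduled.

5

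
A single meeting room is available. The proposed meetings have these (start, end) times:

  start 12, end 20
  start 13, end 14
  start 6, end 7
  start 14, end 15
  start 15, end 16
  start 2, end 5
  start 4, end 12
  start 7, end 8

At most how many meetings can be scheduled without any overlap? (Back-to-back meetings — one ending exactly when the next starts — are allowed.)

Greedy by earliest finish: after sorting by end time, pick each interval compatible with the last pick.
Sorted by end: (2,5)  (6,7)  (7,8)  (4,12)  (13,14)  (14,15)  (15,16)  (12,20)
take (2,5); take (6,7); take (7,8); take (13,14); take (14,15); take (15,16).
Selected 6 meetings.

6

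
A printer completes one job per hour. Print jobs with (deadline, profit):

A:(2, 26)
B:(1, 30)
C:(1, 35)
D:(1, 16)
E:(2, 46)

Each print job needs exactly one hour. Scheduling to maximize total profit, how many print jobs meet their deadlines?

Profit order: E=46 C=35 B=30 A=26 D=16
Assign: E→slot 2, C→slot 1, B skipped, A skipped, D skipped.
Slots: [1:C] [2:E]
2 of 5 scheduled.

2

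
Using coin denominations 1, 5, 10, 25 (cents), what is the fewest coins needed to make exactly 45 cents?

3

Use the largest denomination that fits, subtract, and repeat.
45 = 1×25 + 2×10
Total coins = 1 + 2 = 3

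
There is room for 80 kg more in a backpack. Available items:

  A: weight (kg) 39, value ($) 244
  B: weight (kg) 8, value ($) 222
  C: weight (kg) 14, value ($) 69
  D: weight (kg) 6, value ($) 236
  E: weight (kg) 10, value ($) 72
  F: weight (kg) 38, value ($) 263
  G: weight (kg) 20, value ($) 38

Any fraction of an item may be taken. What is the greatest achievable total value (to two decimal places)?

905.62

Order: D (236/6=39.33) > B (222/8=27.75) > E (72/10=7.20) > F (263/38=6.92) > A (244/39=6.26) > C (69/14=4.93) > G (38/20=1.90)
Fill: take D (6 @ 236) → take B (8 @ 222) → take E (10 @ 72) → take F (38 @ 263) → take 18/39 of A → 112.62; 80/80 used.
Total value = 905.62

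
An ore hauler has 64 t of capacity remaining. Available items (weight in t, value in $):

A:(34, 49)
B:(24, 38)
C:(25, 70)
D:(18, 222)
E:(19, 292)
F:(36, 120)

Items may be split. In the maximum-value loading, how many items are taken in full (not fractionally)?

2

Sort by value per unit weight and fill in that order.
Ratios (sorted): E 15.37, D 12.33, F 3.33, C 2.80, B 1.58, A 1.44
take E (19 @ 292); take D (18 @ 222); take 27/36 of F → 90.00. Capacity used 64/64.
2 item(s) taken whole; one partial (take 27/36 of F).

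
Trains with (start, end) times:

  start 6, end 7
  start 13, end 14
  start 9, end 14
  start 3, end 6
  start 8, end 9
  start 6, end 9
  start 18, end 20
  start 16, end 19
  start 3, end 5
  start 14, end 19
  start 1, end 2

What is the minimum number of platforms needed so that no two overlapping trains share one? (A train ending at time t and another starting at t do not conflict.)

3

The answer is the maximum number of intervals overlapping at any instant.
Events (time:±→running): 1:+→1 2:-→0 3:+→1 3:+→2 5:-→1 6:-→0 6:+→1 6:+→2 7:-→1 8:+→2 9:-→1 9:-→0 9:+→1 13:+→2 14:-→1 14:-→0 14:+→1 16:+→2 18:+→3 … peak 3.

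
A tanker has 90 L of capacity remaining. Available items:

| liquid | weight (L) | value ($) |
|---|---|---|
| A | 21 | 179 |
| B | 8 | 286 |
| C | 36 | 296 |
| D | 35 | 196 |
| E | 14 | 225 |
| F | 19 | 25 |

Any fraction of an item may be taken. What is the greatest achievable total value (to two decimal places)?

Order: B (286/8=35.75) > E (225/14=16.07) > A (179/21=8.52) > C (296/36=8.22) > D (196/35=5.60) > F (25/19=1.32)
Fill: take B (8 @ 286) → take E (14 @ 225) → take A (21 @ 179) → take C (36 @ 296) → take 11/35 of D → 61.60; 90/90 used.
Total value = 1047.60

1047.60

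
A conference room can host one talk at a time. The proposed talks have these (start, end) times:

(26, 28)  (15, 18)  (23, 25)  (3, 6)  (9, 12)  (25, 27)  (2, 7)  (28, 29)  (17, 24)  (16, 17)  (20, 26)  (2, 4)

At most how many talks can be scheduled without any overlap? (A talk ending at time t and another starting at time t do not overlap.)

6

Order by finish time; keep every interval that doesn't clash with the previous kept one.
Sorted by end: (2,4)  (3,6)  (2,7)  (9,12)  (16,17)  (15,18)  (17,24)  (23,25)  (20,26)  (25,27)  (26,28)  (28,29)
take (2,4); take (9,12); take (16,17); take (17,24); skip (23,25); skip (20,26); take (25,27); skip (26,28); take (28,29).
Selected 6 talks.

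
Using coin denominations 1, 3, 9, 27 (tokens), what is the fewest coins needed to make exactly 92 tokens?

Use the largest denomination that fits, subtract, and repeat.
92 − 3×27→11 − 1×9→2 − 2×1→0
Total coins = 3 + 1 + 2 = 6

6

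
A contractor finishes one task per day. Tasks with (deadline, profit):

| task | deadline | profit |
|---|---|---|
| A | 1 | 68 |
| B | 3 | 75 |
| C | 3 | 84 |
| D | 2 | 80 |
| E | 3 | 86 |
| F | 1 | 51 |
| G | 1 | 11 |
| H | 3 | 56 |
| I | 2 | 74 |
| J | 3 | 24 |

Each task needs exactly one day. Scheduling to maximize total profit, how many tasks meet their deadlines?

3

Take jobs in profit order; each goes to the latest open slot no later than its deadline.
Profit order: E=86 C=84 D=80 B=75 I=74 A=68 H=56 F=51 J=24 G=11
Assign: E→slot 3, C→slot 2, D→slot 1, B skipped, I skipped, A skipped, H skipped, F skipped, J skipped, G skipped.
Slots: [1:D] [2:C] [3:E]
3 of 10 scheduled.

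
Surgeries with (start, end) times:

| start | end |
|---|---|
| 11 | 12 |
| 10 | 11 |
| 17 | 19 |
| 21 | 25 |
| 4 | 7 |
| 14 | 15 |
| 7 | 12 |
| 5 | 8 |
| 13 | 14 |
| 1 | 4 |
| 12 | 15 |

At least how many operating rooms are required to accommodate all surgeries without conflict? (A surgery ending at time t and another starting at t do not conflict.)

The answer is the maximum number of intervals overlapping at any instant.
starts: [1, 4, 5, 7, 10, 11, 12, 13, 14, 17, 21]
ends:   [4, 7, 8, 11, 12, 12, 14, 15, 15, 19, 25]
s1→1 e4→0 s4→1 s5→2  — peak 2.

2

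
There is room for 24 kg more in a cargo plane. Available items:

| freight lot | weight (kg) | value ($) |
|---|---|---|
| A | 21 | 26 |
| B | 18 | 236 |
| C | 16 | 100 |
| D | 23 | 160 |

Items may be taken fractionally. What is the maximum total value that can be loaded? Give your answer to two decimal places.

Sort by value per unit weight and fill in that order.
Ratios (sorted): B 13.11, D 6.96, C 6.25, A 1.24
take B (18 @ 236); take 6/23 of D → 41.74. Capacity used 24/24.
Total value = 277.74

277.74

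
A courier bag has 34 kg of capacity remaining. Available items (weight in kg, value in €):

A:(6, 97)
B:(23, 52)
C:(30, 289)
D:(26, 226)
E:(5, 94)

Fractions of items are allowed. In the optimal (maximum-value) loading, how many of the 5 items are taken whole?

Greedy by value/weight ratio, highest first.
Order: E (94/5=18.80) > A (97/6=16.17) > C (289/30=9.63) > D (226/26=8.69) > B (52/23=2.26)
Fill: take E (5 @ 94) → take A (6 @ 97) → take 23/30 of C → 221.57; 34/34 used.
2 item(s) taken whole; one partial (take 23/30 of C).

2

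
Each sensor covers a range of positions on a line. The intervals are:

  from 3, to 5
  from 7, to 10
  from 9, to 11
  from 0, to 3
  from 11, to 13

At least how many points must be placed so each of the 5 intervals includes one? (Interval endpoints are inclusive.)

Sort by right endpoint; whenever an interval is uncovered, place a point at its right end.
By right end: [0,3]  [3,5]  [7,10]  [9,11]  [11,13]
[0,3] uncovered → point at 3; [7,10] uncovered → point at 10; [11,13] uncovered → point at 13.
Points: 3, 10, 13 (3 total).

3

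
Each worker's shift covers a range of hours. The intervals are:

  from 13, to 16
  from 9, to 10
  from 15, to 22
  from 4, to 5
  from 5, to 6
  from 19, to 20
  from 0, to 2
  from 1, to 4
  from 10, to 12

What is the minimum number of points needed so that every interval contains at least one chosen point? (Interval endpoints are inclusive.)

Process intervals by earliest right end; each time one isn't hit yet, stab at its right endpoint.
By right end: [0,2]  [1,4]  [4,5]  [5,6]  [9,10]  [10,12]  [13,16]  [19,20]  [15,22]
[0,2] uncovered → point at 2; [4,5] uncovered → point at 5; [9,10] uncovered → point at 10; [13,16] uncovered → point at 16; [19,20] uncovered → point at 20.
Points: 2, 5, 10, 16, 20 (5 total).

5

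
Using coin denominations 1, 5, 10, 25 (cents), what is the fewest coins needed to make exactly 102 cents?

6

102 − 4×25→2 − 2×1→0
Total coins = 4 + 2 = 6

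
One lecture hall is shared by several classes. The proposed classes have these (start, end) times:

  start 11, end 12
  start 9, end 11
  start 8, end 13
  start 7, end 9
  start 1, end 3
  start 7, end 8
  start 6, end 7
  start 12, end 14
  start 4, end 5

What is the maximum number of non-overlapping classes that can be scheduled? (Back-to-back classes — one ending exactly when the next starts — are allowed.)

Sorted by end: (1,3)  (4,5)  (6,7)  (7,8)  (7,9)  (9,11)  (11,12)  (8,13)  (12,14)
take (1,3); take (4,5); take (6,7); take (7,8); take (9,11); take (11,12); take (12,14).
Selected 7 classes.

7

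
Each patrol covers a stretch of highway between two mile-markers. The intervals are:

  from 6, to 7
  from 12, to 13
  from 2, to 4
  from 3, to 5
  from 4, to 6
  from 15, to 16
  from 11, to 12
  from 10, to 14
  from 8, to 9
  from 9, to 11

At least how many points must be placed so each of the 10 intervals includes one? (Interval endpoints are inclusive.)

5

Sort by right endpoint; whenever an interval is uncovered, place a point at its right end.
Sorted: [2,4] [3,5] [4,6] [6,7] [8,9] [9,11] [11,12] [12,13] [10,14] [15,16]
{[2,4],[3,5],[4,6]} hit by 4; {[6,7]} hit by 7; {[8,9],[9,11]} hit by 9; {[11,12],[12,13],[10,14]} hit by 12; {[15,16]} hit by 16.
Points: 4, 7, 9, 12, 16 (5 total).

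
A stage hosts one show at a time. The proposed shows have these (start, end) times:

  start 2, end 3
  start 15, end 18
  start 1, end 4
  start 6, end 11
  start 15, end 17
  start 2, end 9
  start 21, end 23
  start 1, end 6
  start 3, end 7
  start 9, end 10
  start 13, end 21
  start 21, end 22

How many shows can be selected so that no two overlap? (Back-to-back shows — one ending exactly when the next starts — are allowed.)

5

By end time: (2,3), (1,4), (1,6), (3,7), (2,9), (9,10), (6,11), (15,17), (15,18), (13,21), (21,22), (21,23).
Pick (2,3); next start ≥ 3 → (3,7); next start ≥ 7 → (9,10); next start ≥ 10 → (15,17); next start ≥ 17 → (21,22).
Selected 5 shows.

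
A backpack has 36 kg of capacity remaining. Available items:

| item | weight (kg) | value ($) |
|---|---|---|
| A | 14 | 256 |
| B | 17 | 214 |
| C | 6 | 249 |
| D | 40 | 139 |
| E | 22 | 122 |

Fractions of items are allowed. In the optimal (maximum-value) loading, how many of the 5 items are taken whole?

Greedy by value/weight ratio, highest first.
Order: C (249/6=41.50) > A (256/14=18.29) > B (214/17=12.59) > E (122/22=5.55) > D (139/40=3.48)
Fill: take C (6 @ 249) → take A (14 @ 256) → take 16/17 of B → 201.41; 36/36 used.
2 item(s) taken whole; one partial (take 16/17 of B).

2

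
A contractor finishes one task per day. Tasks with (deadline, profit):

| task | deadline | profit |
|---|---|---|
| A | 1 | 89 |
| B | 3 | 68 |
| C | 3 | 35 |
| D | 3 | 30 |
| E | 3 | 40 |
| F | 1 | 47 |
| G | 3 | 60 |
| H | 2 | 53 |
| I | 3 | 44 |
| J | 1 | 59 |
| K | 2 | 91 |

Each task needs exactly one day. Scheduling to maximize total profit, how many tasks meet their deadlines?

By profit: K(d2,91), A(d1,89), B(d3,68), G(d3,60), J(d1,59), H(d2,53), F(d1,47), I(d3,44), E(d3,40), C(d3,35), D(d3,30)
K→slot 2; A→slot 1; B→slot 3; G skipped; J skipped; H skipped; F skipped; I skipped; E skipped; C skipped; D skipped.
3 of 11 scheduled.

3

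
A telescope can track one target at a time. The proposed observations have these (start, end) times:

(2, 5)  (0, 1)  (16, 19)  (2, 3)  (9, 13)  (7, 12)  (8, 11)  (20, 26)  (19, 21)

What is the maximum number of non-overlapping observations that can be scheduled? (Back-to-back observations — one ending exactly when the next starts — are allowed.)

5

Sorted by end: (0,1)  (2,3)  (2,5)  (8,11)  (7,12)  (9,13)  (16,19)  (19,21)  (20,26)
take (0,1); take (2,3); take (8,11); skip (7,12); take (16,19); take (19,21).
Selected 5 observations.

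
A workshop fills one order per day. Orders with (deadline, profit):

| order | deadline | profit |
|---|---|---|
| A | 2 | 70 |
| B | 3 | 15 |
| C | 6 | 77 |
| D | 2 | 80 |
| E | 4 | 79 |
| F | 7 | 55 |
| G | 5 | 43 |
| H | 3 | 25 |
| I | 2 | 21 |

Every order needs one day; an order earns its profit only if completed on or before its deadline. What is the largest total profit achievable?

Take jobs in profit order; each goes to the latest open slot no later than its deadline.
By profit: D(d2,80), E(d4,79), C(d6,77), A(d2,70), F(d7,55), G(d5,43), H(d3,25), I(d2,21), B(d3,15)
D→slot 2; E→slot 4; C→slot 6; A→slot 1; F→slot 7; G→slot 5; H→slot 3; I skipped; B skipped.
Profit = 70 + 80 + 25 + 79 + 43 + 77 + 55 = 429

429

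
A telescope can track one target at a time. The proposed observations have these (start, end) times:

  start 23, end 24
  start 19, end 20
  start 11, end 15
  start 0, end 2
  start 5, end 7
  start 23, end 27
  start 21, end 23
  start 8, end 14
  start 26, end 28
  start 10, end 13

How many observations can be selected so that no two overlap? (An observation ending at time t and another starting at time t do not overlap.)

Order by finish time; keep every interval that doesn't clash with the previous kept one.
Sorted by end: (0,2)  (5,7)  (10,13)  (8,14)  (11,15)  (19,20)  (21,23)  (23,24)  (23,27)  (26,28)
take (0,2); take (5,7); take (10,13); skip (8,14); take (19,20); take (21,23); take (23,24); skip (23,27); take (26,28).
Selected 7 observations.

7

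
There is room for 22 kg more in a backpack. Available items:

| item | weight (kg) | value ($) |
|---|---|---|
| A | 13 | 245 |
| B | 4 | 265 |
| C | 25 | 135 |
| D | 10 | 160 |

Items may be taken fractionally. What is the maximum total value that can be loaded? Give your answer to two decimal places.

Greedy by value/weight ratio, highest first.
Order: B (265/4=66.25) > A (245/13=18.85) > D (160/10=16.00) > C (135/25=5.40)
Fill: take B (4 @ 265) → take A (13 @ 245) → take 5/10 of D → 80.00; 22/22 used.
Total value = 590.00

590.00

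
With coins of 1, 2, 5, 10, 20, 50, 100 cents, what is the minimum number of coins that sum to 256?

Use the largest denomination that fits, subtract, and repeat.
256 = 2×100 + 1×50 + 1×5 + 1×1
Total coins = 2 + 1 + 1 + 1 = 5

5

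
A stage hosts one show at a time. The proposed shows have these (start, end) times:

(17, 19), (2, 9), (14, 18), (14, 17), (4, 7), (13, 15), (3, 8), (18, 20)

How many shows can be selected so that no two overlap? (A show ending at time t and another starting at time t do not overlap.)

3

Greedy by earliest finish: after sorting by end time, pick each interval compatible with the last pick.
By end time: (4,7), (3,8), (2,9), (13,15), (14,17), (14,18), (17,19), (18,20).
Pick (4,7); next start ≥ 7 → (13,15); next start ≥ 15 → (17,19).
Selected 3 shows.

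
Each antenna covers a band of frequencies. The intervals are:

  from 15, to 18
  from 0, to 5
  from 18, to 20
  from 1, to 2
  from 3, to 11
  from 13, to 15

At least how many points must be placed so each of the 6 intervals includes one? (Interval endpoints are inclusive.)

Process intervals by earliest right end; each time one isn't hit yet, stab at its right endpoint.
By right end: [1,2]  [0,5]  [3,11]  [13,15]  [15,18]  [18,20]
[1,2] uncovered → point at 2; [3,11] uncovered → point at 11; [13,15] uncovered → point at 15; [18,20] uncovered → point at 20.
Points: 2, 11, 15, 20 (4 total).

4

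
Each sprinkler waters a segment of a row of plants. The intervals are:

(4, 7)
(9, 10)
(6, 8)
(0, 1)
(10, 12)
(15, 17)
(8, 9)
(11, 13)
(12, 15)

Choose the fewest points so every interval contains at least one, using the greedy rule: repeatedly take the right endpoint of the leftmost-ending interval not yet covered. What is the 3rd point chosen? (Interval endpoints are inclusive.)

Process intervals by earliest right end; each time one isn't hit yet, stab at its right endpoint.
Sorted: [0,1] [4,7] [6,8] [8,9] [9,10] [10,12] [11,13] [12,15] [15,17]
{[0,1]} hit by 1; {[4,7],[6,8]} hit by 7; {[8,9],[9,10]} hit by 9; {[10,12],[11,13],[12,15]} hit by 12; {[15,17]} hit by 17.
Points: 1, 7, 9, 12, 17 (5 total).

9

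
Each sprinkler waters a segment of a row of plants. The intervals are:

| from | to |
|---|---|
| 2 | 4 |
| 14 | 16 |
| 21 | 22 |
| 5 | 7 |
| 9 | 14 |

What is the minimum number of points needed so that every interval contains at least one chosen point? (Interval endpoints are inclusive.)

4

By right end: [2,4]  [5,7]  [9,14]  [14,16]  [21,22]
[2,4] uncovered → point at 4; [5,7] uncovered → point at 7; [9,14] uncovered → point at 14; [21,22] uncovered → point at 22.
Points: 4, 7, 14, 22 (4 total).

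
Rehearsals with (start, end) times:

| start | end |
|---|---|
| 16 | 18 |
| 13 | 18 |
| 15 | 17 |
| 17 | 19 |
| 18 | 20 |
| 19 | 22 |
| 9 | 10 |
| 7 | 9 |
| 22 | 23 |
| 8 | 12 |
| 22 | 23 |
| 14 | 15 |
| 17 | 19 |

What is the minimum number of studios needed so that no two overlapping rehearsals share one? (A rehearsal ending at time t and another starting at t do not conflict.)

4

Count concurrent intervals with a sweep; the peak is the room count.
Events (time:±→running): 7:+→1 8:+→2 9:-→1 9:+→2 10:-→1 12:-→0 13:+→1 14:+→2 15:-→1 15:+→2 16:+→3 17:-→2 17:+→3 17:+→4 … peak 4.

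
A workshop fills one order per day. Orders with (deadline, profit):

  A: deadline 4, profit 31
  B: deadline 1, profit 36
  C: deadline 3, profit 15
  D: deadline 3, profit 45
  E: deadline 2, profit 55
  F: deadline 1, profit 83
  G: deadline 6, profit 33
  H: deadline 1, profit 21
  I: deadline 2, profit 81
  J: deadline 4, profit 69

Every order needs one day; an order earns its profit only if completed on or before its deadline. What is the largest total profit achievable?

Take jobs in profit order; each goes to the latest open slot no later than its deadline.
Profit order: F=83 I=81 J=69 E=55 D=45 B=36 G=33 A=31 H=21 C=15
Assign: F→slot 1, I→slot 2, J→slot 4, E skipped, D→slot 3, B skipped, G→slot 6, A skipped, H skipped, C skipped.
Slots: [1:F] [2:I] [3:D] [4:J] [6:G]
Profit = 83 + 81 + 45 + 69 + 33 = 311

311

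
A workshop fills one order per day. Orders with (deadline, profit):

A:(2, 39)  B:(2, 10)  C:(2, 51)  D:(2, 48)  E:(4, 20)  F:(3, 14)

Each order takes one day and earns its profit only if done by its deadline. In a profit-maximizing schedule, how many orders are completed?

By profit: C(d2,51), D(d2,48), A(d2,39), E(d4,20), F(d3,14), B(d2,10)
C→slot 2; D→slot 1; A skipped; E→slot 4; F→slot 3; B skipped.
4 of 6 scheduled.

4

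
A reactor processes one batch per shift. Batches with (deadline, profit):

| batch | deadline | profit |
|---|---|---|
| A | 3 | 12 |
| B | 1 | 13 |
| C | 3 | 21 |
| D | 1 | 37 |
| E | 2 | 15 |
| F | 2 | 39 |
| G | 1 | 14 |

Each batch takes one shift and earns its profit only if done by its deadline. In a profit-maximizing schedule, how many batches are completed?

3

Profit order: F=39 D=37 C=21 E=15 G=14 B=13 A=12
Assign: F→slot 2, D→slot 1, C→slot 3, E skipped, G skipped, B skipped, A skipped.
Slots: [1:D] [2:F] [3:C]
3 of 7 scheduled.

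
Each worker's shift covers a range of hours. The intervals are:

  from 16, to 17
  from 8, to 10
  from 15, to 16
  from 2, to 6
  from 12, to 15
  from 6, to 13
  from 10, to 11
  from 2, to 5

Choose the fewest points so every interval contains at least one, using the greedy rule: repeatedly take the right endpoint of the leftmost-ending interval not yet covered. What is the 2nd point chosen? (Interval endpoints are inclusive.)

By right end: [2,5]  [2,6]  [8,10]  [10,11]  [6,13]  [12,15]  [15,16]  [16,17]
[2,5] uncovered → point at 5; [8,10] uncovered → point at 10; [12,15] uncovered → point at 15; [16,17] uncovered → point at 17.
Points: 5, 10, 15, 17 (4 total).

10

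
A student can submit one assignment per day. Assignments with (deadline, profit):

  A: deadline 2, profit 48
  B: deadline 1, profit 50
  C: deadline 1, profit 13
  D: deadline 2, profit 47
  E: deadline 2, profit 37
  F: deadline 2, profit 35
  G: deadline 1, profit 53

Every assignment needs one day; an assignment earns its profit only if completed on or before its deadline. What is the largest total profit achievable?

101

Profit order: G=53 B=50 A=48 D=47 E=37 F=35 C=13
Assign: G→slot 1, B skipped, A→slot 2, D skipped, E skipped, F skipped, C skipped.
Slots: [1:G] [2:A]
Profit = 53 + 48 = 101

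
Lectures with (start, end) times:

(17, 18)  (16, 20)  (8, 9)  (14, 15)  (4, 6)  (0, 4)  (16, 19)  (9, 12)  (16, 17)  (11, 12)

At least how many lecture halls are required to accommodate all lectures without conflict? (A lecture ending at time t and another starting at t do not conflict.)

3

Count concurrent intervals with a sweep; the peak is the room count.
starts: [0, 4, 8, 9, 11, 14, 16, 16, 16, 17]
ends:   [4, 6, 9, 12, 12, 15, 17, 18, 19, 20]
s0→1 e4→0 s4→1 e6→0 s8→1 e9→0 s9→1 s11→2 e12→1 e12→0 s14→1 e15→0 s16→1 s16→2 s16→3  — peak 3.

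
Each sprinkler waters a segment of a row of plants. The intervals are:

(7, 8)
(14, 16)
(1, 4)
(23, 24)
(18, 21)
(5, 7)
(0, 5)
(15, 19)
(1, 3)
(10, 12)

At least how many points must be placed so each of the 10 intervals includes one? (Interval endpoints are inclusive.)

By right end: [1,3]  [1,4]  [0,5]  [5,7]  [7,8]  [10,12]  [14,16]  [15,19]  [18,21]  [23,24]
[1,3] uncovered → point at 3; [5,7] uncovered → point at 7; [10,12] uncovered → point at 12; [14,16] uncovered → point at 16; [18,21] uncovered → point at 21; [23,24] uncovered → point at 24.
Points: 3, 7, 12, 16, 21, 24 (6 total).

6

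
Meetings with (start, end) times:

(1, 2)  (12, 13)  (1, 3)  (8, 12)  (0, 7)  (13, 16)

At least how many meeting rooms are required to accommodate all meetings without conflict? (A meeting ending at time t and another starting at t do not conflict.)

The answer is the maximum number of intervals overlapping at any instant.
Events (time:±→running): 0:+→1 1:+→2 1:+→3 … peak 3.

3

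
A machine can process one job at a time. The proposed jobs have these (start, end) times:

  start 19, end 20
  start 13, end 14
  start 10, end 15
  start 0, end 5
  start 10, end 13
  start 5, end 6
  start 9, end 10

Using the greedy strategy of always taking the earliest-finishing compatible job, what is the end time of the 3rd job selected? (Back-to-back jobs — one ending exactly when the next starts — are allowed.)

10

Greedy by earliest finish: after sorting by end time, pick each interval compatible with the last pick.
By end time: (0,5), (5,6), (9,10), (10,13), (13,14), (10,15), (19,20).
Pick (0,5); next start ≥ 5 → (5,6); next start ≥ 6 → (9,10); next start ≥ 10 → (10,13); next start ≥ 13 → (13,14); next start ≥ 14 → (19,20).
Selected: (0,5) (5,6) (9,10) (10,13) (13,14) (19,20)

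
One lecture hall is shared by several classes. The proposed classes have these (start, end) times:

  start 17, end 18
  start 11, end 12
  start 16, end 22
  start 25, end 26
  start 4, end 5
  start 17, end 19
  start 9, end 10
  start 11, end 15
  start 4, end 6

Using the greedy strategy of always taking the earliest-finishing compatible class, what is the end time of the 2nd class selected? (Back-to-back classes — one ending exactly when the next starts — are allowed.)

10

Order by finish time; keep every interval that doesn't clash with the previous kept one.
By end time: (4,5), (4,6), (9,10), (11,12), (11,15), (17,18), (17,19), (16,22), (25,26).
Pick (4,5); next start ≥ 5 → (9,10); next start ≥ 10 → (11,12); next start ≥ 12 → (17,18); next start ≥ 18 → (25,26).
Selected: (4,5) (9,10) (11,12) (17,18) (25,26)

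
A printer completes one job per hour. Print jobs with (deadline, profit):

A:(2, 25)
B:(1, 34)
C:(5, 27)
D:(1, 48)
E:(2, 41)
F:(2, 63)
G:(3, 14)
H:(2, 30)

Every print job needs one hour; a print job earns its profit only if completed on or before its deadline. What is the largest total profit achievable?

By profit: F(d2,63), D(d1,48), E(d2,41), B(d1,34), H(d2,30), C(d5,27), A(d2,25), G(d3,14)
F→slot 2; D→slot 1; E skipped; B skipped; H skipped; C→slot 5; A skipped; G→slot 3.
Profit = 48 + 63 + 14 + 27 = 152

152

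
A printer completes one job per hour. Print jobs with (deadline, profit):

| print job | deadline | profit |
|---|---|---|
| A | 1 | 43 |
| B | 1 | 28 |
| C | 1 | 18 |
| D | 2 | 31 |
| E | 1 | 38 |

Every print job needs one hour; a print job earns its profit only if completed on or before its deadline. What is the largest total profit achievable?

By profit: A(d1,43), E(d1,38), D(d2,31), B(d1,28), C(d1,18)
A→slot 1; E skipped; D→slot 2; B skipped; C skipped.
Profit = 43 + 31 = 74

74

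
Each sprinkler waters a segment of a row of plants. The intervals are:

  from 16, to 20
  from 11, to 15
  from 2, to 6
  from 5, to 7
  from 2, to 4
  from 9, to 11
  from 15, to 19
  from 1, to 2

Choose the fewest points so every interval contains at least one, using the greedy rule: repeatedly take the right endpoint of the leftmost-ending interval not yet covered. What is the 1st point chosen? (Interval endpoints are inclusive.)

2

Process intervals by earliest right end; each time one isn't hit yet, stab at its right endpoint.
By right end: [1,2]  [2,4]  [2,6]  [5,7]  [9,11]  [11,15]  [15,19]  [16,20]
[1,2] uncovered → point at 2; [5,7] uncovered → point at 7; [9,11] uncovered → point at 11; [15,19] uncovered → point at 19.
Points: 2, 7, 11, 19 (4 total).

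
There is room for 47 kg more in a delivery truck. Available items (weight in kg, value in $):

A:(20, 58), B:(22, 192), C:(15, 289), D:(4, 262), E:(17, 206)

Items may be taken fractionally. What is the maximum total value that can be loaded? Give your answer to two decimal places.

Ratios (sorted): D 65.50, C 19.27, E 12.12, B 8.73, A 2.90
take D (4 @ 262); take C (15 @ 289); take E (17 @ 206); take 11/22 of B → 96.00. Capacity used 47/47.
Total value = 853.00

853.00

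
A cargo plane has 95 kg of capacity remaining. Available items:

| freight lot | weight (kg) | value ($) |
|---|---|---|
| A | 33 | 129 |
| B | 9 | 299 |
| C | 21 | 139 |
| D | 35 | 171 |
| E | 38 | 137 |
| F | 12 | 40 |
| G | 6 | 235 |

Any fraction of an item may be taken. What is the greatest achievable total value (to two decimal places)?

937.82

Greedy by value/weight ratio, highest first.
Order: G (235/6=39.17) > B (299/9=33.22) > C (139/21=6.62) > D (171/35=4.89) > A (129/33=3.91) > E (137/38=3.61) > F (40/12=3.33)
Fill: take G (6 @ 235) → take B (9 @ 299) → take C (21 @ 139) → take D (35 @ 171) → take 24/33 of A → 93.82; 95/95 used.
Total value = 937.82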